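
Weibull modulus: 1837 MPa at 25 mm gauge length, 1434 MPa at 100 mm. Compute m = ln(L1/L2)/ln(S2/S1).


Formula: m = ln(L1/L2) / ln(S2/S1)
Step 1: ln(L1/L2) = ln(25/100) = -1.38629
Step 2: S2/S1 = 1434/1837 = 0.78062
Step 3: ln(S2/S1) = ln(0.78062) = -0.24767
Step 4: m = -1.38629 / -0.24767 = 5.60

5.60 (Weibull m)


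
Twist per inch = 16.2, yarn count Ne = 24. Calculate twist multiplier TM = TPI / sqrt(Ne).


Formula: TM = TPI / sqrt(Ne)
Step 1: sqrt(Ne) = sqrt(24) = 4.899
Step 2: TM = 16.2 / 4.899 = 3.31

3.31 TM


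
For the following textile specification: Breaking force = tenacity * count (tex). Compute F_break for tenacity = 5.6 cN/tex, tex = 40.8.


Formula: Breaking force = Tenacity * Linear density
F = 5.6 cN/tex * 40.8 tex
F = 228.48 cN

228.48 cN


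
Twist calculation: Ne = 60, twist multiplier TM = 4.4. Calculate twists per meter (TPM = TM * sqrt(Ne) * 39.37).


Formula: TPM = TM * sqrt(Ne) * 39.37
Step 1: sqrt(Ne) = sqrt(60) = 7.746
Step 2: TM * sqrt(Ne) = 4.4 * 7.746 = 34.0824
Step 3: TPM = 34.0824 * 39.37 = 1342 twists/m

1342 twists/m


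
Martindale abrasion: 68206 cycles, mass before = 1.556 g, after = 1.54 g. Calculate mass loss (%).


Formula: Mass loss% = ((m_before - m_after) / m_before) * 100
Step 1: Mass loss = 1.556 - 1.54 = 0.016 g
Step 2: Ratio = 0.016 / 1.556 = 0.0102828
Step 3: Mass loss% = 0.0102828 * 100 = 1.02828% ≈ 1.03%

1.03%


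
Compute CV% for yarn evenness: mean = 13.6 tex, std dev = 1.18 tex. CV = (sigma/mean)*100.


Formula: CV% = (standard deviation / mean) * 100
Step 1: Ratio = 1.18 / 13.6 = 0.086765
Step 2: CV% = 0.086765 * 100 = 8.6765% ≈ 8.7%

8.7%


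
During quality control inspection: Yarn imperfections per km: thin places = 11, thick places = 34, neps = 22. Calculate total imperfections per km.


Formula: Total = thin places + thick places + neps
Total = 11 + 34 + 22
Total = 67 imperfections/km

67 imperfections/km


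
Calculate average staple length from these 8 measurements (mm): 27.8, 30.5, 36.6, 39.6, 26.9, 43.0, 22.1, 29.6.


Formula: Mean = sum of lengths / count
Sum = 27.8 + 30.5 + 36.6 + 39.6 + 26.9 + 43.0 + 22.1 + 29.6
Sum = 256.1 mm
Mean = 256.1 / 8 = 32.01 mm

32.01 mm


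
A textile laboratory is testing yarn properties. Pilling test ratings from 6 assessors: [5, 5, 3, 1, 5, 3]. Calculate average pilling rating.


Formula: Mean = sum / count
Sum = 5 + 5 + 3 + 1 + 5 + 3 = 22
Mean = 22 / 6 = 3.7

3.7


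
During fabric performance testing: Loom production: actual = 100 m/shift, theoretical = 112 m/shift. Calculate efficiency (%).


Formula: Efficiency% = (Actual output / Theoretical output) * 100
Efficiency% = (100 / 112) * 100
Efficiency% = 0.892857 * 100 = 89.2857% ≈ 89.3%

89.3%


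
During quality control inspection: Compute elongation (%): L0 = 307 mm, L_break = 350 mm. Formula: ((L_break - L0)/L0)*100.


Formula: Elongation (%) = ((L_break - L0) / L0) * 100
Step 1: Extension = 350 - 307 = 43 mm
Step 2: Elongation = (43 / 307) * 100
Step 3: Elongation = 0.140065 * 100 = 14.0065% ≈ 14.0%

14.0%


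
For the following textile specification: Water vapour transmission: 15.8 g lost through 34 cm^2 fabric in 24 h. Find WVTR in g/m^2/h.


Formula: WVTR = mass_loss / (area * time)
Step 1: Convert area: 34 cm^2 = 0.0034 m^2
Step 2: WVTR = 15.8 g / (0.0034 m^2 * 24 h)
Step 3: WVTR = 15.8 / 0.0816 = 193.6 g/m^2/h

193.6 g/m^2/h


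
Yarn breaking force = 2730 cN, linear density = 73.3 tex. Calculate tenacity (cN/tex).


Formula: Tenacity = Breaking force / Linear density
Tenacity = 2730 cN / 73.3 tex
Tenacity = 37.24 cN/tex

37.24 cN/tex


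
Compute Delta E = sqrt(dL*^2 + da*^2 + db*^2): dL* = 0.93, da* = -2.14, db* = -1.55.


Formula: Delta E = sqrt(dL*^2 + da*^2 + db*^2)
Step 1: dL*^2 = 0.93^2 = 0.8649
Step 2: da*^2 = (-2.14)^2 = 4.5796
Step 3: db*^2 = (-1.55)^2 = 2.4025
Step 4: Sum = 0.8649 + 4.5796 + 2.4025 = 7.847
Step 5: Delta E = sqrt(7.847) = 2.8

2.8 Delta E


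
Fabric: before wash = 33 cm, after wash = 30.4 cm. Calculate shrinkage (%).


Formula: Shrinkage% = ((L_before - L_after) / L_before) * 100
Step 1: Shrinkage = 33 - 30.4 = 2.6 cm
Step 2: Shrinkage% = (2.6 / 33) * 100
Step 3: Shrinkage% = 0.078788 * 100 = 7.8788% ≈ 7.9%

7.9%


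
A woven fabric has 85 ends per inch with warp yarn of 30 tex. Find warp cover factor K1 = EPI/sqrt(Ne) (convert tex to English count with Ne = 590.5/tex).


Formula: K1 = EPI / sqrt(Ne), with Ne = 590.5 / tex_warp
Step 1: Ne = 590.5 / 30 = 19.683
Step 2: sqrt(Ne) = sqrt(19.683) = 4.4366
Step 3: K1 = 85 / 4.4366 = 19.2

19.2


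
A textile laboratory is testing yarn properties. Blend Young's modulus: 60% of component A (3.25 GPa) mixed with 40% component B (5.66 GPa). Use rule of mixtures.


Formula: Blend property = (fraction_A * property_A) + (fraction_B * property_B)
Step 1: Contribution A = 60/100 * 3.25 GPa = 1.95 GPa
Step 2: Contribution B = 40/100 * 5.66 GPa = 2.264 GPa
Step 3: Blend Young's modulus = 1.95 + 2.264 = 4.214 GPa

4.214 GPa


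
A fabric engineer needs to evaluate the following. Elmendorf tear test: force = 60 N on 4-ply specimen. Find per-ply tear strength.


Formula: Per-ply strength = Total force / Number of plies
Per-ply = 60 N / 4
Per-ply = 15 N

15 N


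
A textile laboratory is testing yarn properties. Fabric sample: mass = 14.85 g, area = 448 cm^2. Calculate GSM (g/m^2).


Formula: GSM = mass_g / area_m2
Step 1: Convert area: 448 cm^2 = 448 / 10000 = 0.0448 m^2
Step 2: GSM = 14.85 g / 0.0448 m^2 = 331.5 g/m^2

331.5 g/m^2


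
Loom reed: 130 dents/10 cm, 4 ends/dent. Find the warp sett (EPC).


Formula: EPC = (dents per 10 cm * ends per dent) / 10
Step 1: Total ends per 10 cm = 130 * 4 = 520
Step 2: EPC = 520 / 10 = 52.0 ends/cm

52.0 ends/cm


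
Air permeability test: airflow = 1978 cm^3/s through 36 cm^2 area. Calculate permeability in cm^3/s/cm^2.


Formula: Air Permeability = Airflow / Test Area
AP = 1978 cm^3/s / 36 cm^2
AP = 54.9 cm^3/s/cm^2

54.9 cm^3/s/cm^2


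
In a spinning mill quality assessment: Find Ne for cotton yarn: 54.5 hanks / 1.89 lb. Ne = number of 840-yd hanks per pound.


Formula: Ne = hanks / mass_lb
Substituting: Ne = 54.5 / 1.89
Ne = 28.8

28.8 Ne


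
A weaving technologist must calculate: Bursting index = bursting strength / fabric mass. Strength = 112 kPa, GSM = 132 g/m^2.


Formula: Bursting Index = Bursting Strength / Fabric GSM
BI = 112 kPa / 132 g/m^2
BI = 0.848 kPa/(g/m^2)

0.848 kPa/(g/m^2)


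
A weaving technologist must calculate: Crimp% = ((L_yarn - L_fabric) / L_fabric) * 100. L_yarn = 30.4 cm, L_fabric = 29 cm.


Formula: Crimp% = ((L_yarn - L_fabric) / L_fabric) * 100
Step 1: Extension = 30.4 - 29 = 1.4 cm
Step 2: Crimp% = (1.4 / 29) * 100
Step 3: Crimp% = 0.048276 * 100 = 4.8276% ≈ 4.8%

4.8%


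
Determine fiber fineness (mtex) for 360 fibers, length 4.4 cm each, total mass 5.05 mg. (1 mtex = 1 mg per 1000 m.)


Formula: fineness (mtex) = mass (mg) / total length (km) = (mass_mg / total_length_m) * 1000
Step 1: Convert fiber length: 4.4 cm = 0.044 m
Step 2: Total fiber length = 360 * 0.044 = 15.84 m
Step 3: Linear density = 5.05 mg / 15.84 m = 0.3188 mg/m
Step 4: fineness = 0.3188 * 1000 = 318.8 mtex

318.8 mtex


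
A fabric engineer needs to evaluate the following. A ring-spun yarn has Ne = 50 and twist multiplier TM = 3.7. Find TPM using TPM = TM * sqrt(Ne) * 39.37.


Formula: TPM = TM * sqrt(Ne) * 39.37
Step 1: sqrt(Ne) = sqrt(50) = 7.0711
Step 2: TM * sqrt(Ne) = 3.7 * 7.0711 = 26.1631
Step 3: TPM = 26.1631 * 39.37 = 1030 twists/m

1030 twists/m


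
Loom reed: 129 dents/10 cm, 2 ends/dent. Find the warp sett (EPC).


Formula: EPC = (dents per 10 cm * ends per dent) / 10
Step 1: Total ends per 10 cm = 129 * 2 = 258
Step 2: EPC = 258 / 10 = 25.8 ends/cm

25.8 ends/cm


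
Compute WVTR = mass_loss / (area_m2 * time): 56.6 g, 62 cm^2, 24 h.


Formula: WVTR = mass_loss / (area * time)
Step 1: Convert area: 62 cm^2 = 0.0062 m^2
Step 2: WVTR = 56.6 g / (0.0062 m^2 * 24 h)
Step 3: WVTR = 56.6 / 0.1488 = 380.4 g/m^2/h

380.4 g/m^2/h


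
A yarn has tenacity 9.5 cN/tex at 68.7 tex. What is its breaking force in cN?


Formula: Breaking force = Tenacity * Linear density
F = 9.5 cN/tex * 68.7 tex
F = 652.65 cN

652.65 cN


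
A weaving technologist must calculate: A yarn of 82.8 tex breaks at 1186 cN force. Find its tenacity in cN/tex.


Formula: Tenacity = Breaking force / Linear density
Tenacity = 1186 cN / 82.8 tex
Tenacity = 14.32 cN/tex

14.32 cN/tex


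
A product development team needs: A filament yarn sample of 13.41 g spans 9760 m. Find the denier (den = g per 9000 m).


Formula: den = (mass_g / length_m) * 9000
Substituting: den = (13.41 / 9760) * 9000
Intermediate: 13.41 / 9760 = 0.00137398 g/m
den = 0.00137398 * 9000 = 12.4 denier

12.4 denier


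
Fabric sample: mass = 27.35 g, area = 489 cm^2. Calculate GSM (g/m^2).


Formula: GSM = mass_g / area_m2
Step 1: Convert area: 489 cm^2 = 489 / 10000 = 0.0489 m^2
Step 2: GSM = 27.35 g / 0.0489 m^2 = 559.3 g/m^2

559.3 g/m^2


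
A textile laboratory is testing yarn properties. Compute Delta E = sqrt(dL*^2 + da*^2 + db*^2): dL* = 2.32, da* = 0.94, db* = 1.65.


Formula: Delta E = sqrt(dL*^2 + da*^2 + db*^2)
Step 1: dL*^2 = 2.32^2 = 5.3824
Step 2: da*^2 = 0.94^2 = 0.8836
Step 3: db*^2 = 1.65^2 = 2.7225
Step 4: Sum = 5.3824 + 0.8836 + 2.7225 = 8.9885
Step 5: Delta E = sqrt(8.9885) = 3.0

3.0 Delta E


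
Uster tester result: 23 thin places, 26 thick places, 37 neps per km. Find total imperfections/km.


Formula: Total = thin places + thick places + neps
Total = 23 + 26 + 37
Total = 86 imperfections/km

86 imperfections/km


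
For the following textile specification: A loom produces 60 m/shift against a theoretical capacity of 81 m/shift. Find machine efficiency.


Formula: Efficiency% = (Actual output / Theoretical output) * 100
Efficiency% = (60 / 81) * 100
Efficiency% = 0.740741 * 100 = 74.0741% ≈ 74.1%

74.1%


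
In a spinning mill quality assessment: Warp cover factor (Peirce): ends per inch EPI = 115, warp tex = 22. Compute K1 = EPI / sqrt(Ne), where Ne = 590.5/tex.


Formula: K1 = EPI / sqrt(Ne), with Ne = 590.5 / tex_warp
Step 1: Ne = 590.5 / 22 = 26.841
Step 2: sqrt(Ne) = sqrt(26.841) = 5.1808
Step 3: K1 = 115 / 5.1808 = 22.2

22.2


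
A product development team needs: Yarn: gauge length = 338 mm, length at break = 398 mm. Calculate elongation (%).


Formula: Elongation (%) = ((L_break - L0) / L0) * 100
Step 1: Extension = 398 - 338 = 60 mm
Step 2: Elongation = (60 / 338) * 100
Step 3: Elongation = 0.177515 * 100 = 17.7515% ≈ 17.8%

17.8%


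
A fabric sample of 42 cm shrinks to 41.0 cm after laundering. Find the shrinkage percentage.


Formula: Shrinkage% = ((L_before - L_after) / L_before) * 100
Step 1: Shrinkage = 42 - 41.0 = 1.0 cm
Step 2: Shrinkage% = (1.0 / 42) * 100
Step 3: Shrinkage% = 0.02381 * 100 = 2.381% ≈ 2.4%

2.4%


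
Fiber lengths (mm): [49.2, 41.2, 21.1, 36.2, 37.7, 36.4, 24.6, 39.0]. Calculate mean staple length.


Formula: Mean = sum of lengths / count
Sum = 49.2 + 41.2 + 21.1 + 36.2 + 37.7 + 36.4 + 24.6 + 39.0
Sum = 285.4 mm
Mean = 285.4 / 8 = 35.68 mm

35.68 mm


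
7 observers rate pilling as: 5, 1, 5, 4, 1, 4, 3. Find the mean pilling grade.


Formula: Mean = sum / count
Sum = 5 + 1 + 5 + 4 + 1 + 4 + 3 = 23
Mean = 23 / 7 = 3.3

3.3


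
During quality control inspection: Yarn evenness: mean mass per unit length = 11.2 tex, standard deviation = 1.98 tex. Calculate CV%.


Formula: CV% = (standard deviation / mean) * 100
Step 1: Ratio = 1.98 / 11.2 = 0.176786
Step 2: CV% = 0.176786 * 100 = 17.6786% ≈ 17.7%

17.7%


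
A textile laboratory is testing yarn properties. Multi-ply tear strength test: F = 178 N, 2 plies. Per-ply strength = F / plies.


Formula: Per-ply strength = Total force / Number of plies
Per-ply = 178 N / 2
Per-ply = 89 N

89 N


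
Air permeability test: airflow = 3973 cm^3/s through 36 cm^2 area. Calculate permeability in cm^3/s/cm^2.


Formula: Air Permeability = Airflow / Test Area
AP = 3973 cm^3/s / 36 cm^2
AP = 110.4 cm^3/s/cm^2

110.4 cm^3/s/cm^2


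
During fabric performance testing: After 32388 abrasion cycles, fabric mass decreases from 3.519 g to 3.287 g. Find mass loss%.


Formula: Mass loss% = ((m_before - m_after) / m_before) * 100
Step 1: Mass loss = 3.519 - 3.287 = 0.232 g
Step 2: Ratio = 0.232 / 3.519 = 0.0659278
Step 3: Mass loss% = 0.0659278 * 100 = 6.59278% ≈ 6.59%

6.59%


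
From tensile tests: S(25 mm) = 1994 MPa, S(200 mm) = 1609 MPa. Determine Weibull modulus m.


Formula: m = ln(L1/L2) / ln(S2/S1)
Step 1: ln(L1/L2) = ln(25/200) = -2.07944
Step 2: S2/S1 = 1609/1994 = 0.80692
Step 3: ln(S2/S1) = ln(0.80692) = -0.21453
Step 4: m = -2.07944 / -0.21453 = 9.69

9.69 (Weibull m)


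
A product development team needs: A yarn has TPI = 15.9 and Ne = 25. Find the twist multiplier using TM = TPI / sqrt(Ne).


Formula: TM = TPI / sqrt(Ne)
Step 1: sqrt(Ne) = sqrt(25) = 5
Step 2: TM = 15.9 / 5 = 3.18

3.18 TM


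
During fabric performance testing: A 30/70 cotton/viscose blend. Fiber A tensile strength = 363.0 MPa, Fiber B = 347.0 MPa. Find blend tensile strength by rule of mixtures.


Formula: Blend property = (fraction_A * property_A) + (fraction_B * property_B)
Step 1: Contribution A = 30/100 * 363.0 MPa = 108.9 MPa
Step 2: Contribution B = 70/100 * 347.0 MPa = 242.9 MPa
Step 3: Blend tensile strength = 108.9 + 242.9 = 351.8 MPa

351.8 MPa


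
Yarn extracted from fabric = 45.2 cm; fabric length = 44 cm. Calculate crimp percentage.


Formula: Crimp% = ((L_yarn - L_fabric) / L_fabric) * 100
Step 1: Extension = 45.2 - 44 = 1.2 cm
Step 2: Crimp% = (1.2 / 44) * 100
Step 3: Crimp% = 0.027273 * 100 = 2.7273% ≈ 2.7%

2.7%


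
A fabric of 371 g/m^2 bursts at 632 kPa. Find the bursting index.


Formula: Bursting Index = Bursting Strength / Fabric GSM
BI = 632 kPa / 371 g/m^2
BI = 1.704 kPa/(g/m^2)

1.704 kPa/(g/m^2)


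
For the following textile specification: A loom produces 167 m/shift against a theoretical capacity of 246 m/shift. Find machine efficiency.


Formula: Efficiency% = (Actual output / Theoretical output) * 100
Efficiency% = (167 / 246) * 100
Efficiency% = 0.678862 * 100 = 67.8862% ≈ 67.9%

67.9%


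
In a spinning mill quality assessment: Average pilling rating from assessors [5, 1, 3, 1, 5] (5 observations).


Formula: Mean = sum / count
Sum = 5 + 1 + 3 + 1 + 5 = 15
Mean = 15 / 5 = 3.0

3.0


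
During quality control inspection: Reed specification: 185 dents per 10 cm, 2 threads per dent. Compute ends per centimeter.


Formula: EPC = (dents per 10 cm * ends per dent) / 10
Step 1: Total ends per 10 cm = 185 * 2 = 370
Step 2: EPC = 370 / 10 = 37.0 ends/cm

37.0 ends/cm


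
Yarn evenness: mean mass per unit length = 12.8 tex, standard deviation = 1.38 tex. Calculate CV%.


Formula: CV% = (standard deviation / mean) * 100
Step 1: Ratio = 1.38 / 12.8 = 0.107813
Step 2: CV% = 0.107813 * 100 = 10.7813% ≈ 10.8%

10.8%


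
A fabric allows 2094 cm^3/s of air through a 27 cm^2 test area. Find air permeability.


Formula: Air Permeability = Airflow / Test Area
AP = 2094 cm^3/s / 27 cm^2
AP = 77.6 cm^3/s/cm^2

77.6 cm^3/s/cm^2


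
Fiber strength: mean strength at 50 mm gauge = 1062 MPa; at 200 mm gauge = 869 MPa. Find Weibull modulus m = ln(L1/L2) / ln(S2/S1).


Formula: m = ln(L1/L2) / ln(S2/S1)
Step 1: ln(L1/L2) = ln(50/200) = -1.38629
Step 2: S2/S1 = 869/1062 = 0.81827
Step 3: ln(S2/S1) = ln(0.81827) = -0.20056
Step 4: m = -1.38629 / -0.20056 = 6.91

6.91 (Weibull m)


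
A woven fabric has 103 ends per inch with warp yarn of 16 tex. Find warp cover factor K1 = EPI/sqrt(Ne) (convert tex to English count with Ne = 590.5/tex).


Formula: K1 = EPI / sqrt(Ne), with Ne = 590.5 / tex_warp
Step 1: Ne = 590.5 / 16 = 36.906
Step 2: sqrt(Ne) = sqrt(36.906) = 6.075
Step 3: K1 = 103 / 6.075 = 17.0

17.0


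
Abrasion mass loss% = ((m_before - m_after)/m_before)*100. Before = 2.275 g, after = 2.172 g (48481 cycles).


Formula: Mass loss% = ((m_before - m_after) / m_before) * 100
Step 1: Mass loss = 2.275 - 2.172 = 0.103 g
Step 2: Ratio = 0.103 / 2.275 = 0.0452747
Step 3: Mass loss% = 0.0452747 * 100 = 4.52747% ≈ 4.53%

4.53%


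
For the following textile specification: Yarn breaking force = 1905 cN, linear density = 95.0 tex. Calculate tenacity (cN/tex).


Formula: Tenacity = Breaking force / Linear density
Tenacity = 1905 cN / 95.0 tex
Tenacity = 20.05 cN/tex

20.05 cN/tex


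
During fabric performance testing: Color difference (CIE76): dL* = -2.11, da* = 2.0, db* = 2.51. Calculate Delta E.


Formula: Delta E = sqrt(dL*^2 + da*^2 + db*^2)
Step 1: dL*^2 = (-2.11)^2 = 4.4521
Step 2: da*^2 = 2.0^2 = 4.0
Step 3: db*^2 = 2.51^2 = 6.3001
Step 4: Sum = 4.4521 + 4.0 + 6.3001 = 14.7522
Step 5: Delta E = sqrt(14.7522) = 3.84

3.84 Delta E


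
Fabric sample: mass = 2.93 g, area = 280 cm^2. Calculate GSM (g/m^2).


Formula: GSM = mass_g / area_m2
Step 1: Convert area: 280 cm^2 = 280 / 10000 = 0.028 m^2
Step 2: GSM = 2.93 g / 0.028 m^2 = 104.6 g/m^2

104.6 g/m^2


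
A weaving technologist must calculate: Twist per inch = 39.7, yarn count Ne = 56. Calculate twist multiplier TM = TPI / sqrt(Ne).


Formula: TM = TPI / sqrt(Ne)
Step 1: sqrt(Ne) = sqrt(56) = 7.4833
Step 2: TM = 39.7 / 7.4833 = 5.31

5.31 TM


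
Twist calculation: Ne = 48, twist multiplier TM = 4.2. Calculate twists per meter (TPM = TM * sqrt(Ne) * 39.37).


Formula: TPM = TM * sqrt(Ne) * 39.37
Step 1: sqrt(Ne) = sqrt(48) = 6.9282
Step 2: TM * sqrt(Ne) = 4.2 * 6.9282 = 29.0984
Step 3: TPM = 29.0984 * 39.37 = 1146 twists/m

1146 twists/m


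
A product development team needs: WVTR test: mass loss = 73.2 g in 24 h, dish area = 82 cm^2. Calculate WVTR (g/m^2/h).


Formula: WVTR = mass_loss / (area * time)
Step 1: Convert area: 82 cm^2 = 0.0082 m^2
Step 2: WVTR = 73.2 g / (0.0082 m^2 * 24 h)
Step 3: WVTR = 73.2 / 0.1968 = 372.0 g/m^2/h

372.0 g/m^2/h


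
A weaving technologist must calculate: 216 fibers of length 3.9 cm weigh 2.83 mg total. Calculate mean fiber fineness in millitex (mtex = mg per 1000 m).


Formula: fineness (mtex) = mass (mg) / total length (km) = (mass_mg / total_length_m) * 1000
Step 1: Convert fiber length: 3.9 cm = 0.039 m
Step 2: Total fiber length = 216 * 0.039 = 8.424 m
Step 3: Linear density = 2.83 mg / 8.424 m = 0.3359 mg/m
Step 4: fineness = 0.3359 * 1000 = 335.9 mtex

335.9 mtex


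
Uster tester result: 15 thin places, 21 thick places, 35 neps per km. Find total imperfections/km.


Formula: Total = thin places + thick places + neps
Total = 15 + 21 + 35
Total = 71 imperfections/km

71 imperfections/km


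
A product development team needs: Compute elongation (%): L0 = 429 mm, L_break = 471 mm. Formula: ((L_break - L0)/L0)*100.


Formula: Elongation (%) = ((L_break - L0) / L0) * 100
Step 1: Extension = 471 - 429 = 42 mm
Step 2: Elongation = (42 / 429) * 100
Step 3: Elongation = 0.097902 * 100 = 9.7902% ≈ 9.8%

9.8%


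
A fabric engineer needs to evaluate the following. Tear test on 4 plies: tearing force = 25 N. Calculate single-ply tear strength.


Formula: Per-ply strength = Total force / Number of plies
Per-ply = 25 N / 4
Per-ply = 6.25 N

6.25 N


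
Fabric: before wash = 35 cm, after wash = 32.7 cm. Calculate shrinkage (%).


Formula: Shrinkage% = ((L_before - L_after) / L_before) * 100
Step 1: Shrinkage = 35 - 32.7 = 2.3 cm
Step 2: Shrinkage% = (2.3 / 35) * 100
Step 3: Shrinkage% = 0.065714 * 100 = 6.5714% ≈ 6.6%

6.6%


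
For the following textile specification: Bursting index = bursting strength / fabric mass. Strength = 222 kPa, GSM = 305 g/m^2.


Formula: Bursting Index = Bursting Strength / Fabric GSM
BI = 222 kPa / 305 g/m^2
BI = 0.728 kPa/(g/m^2)

0.728 kPa/(g/m^2)


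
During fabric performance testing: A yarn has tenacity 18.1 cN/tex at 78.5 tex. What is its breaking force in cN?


Formula: Breaking force = Tenacity * Linear density
F = 18.1 cN/tex * 78.5 tex
F = 1420.85 cN

1420.85 cN


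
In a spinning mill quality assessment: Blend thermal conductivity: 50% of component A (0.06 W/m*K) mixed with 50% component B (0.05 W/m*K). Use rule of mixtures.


Formula: Blend property = (fraction_A * property_A) + (fraction_B * property_B)
Step 1: Contribution A = 50/100 * 0.06 W/m*K = 0.03 W/m*K
Step 2: Contribution B = 50/100 * 0.05 W/m*K = 0.025 W/m*K
Step 3: Blend thermal conductivity = 0.03 + 0.025 = 0.055 W/m*K

0.055 W/m*K


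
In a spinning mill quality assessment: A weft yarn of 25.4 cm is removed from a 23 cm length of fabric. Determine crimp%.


Formula: Crimp% = ((L_yarn - L_fabric) / L_fabric) * 100
Step 1: Extension = 25.4 - 23 = 2.4 cm
Step 2: Crimp% = (2.4 / 23) * 100
Step 3: Crimp% = 0.104348 * 100 = 10.4348% ≈ 10.4%

10.4%


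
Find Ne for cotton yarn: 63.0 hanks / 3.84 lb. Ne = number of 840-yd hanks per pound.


Formula: Ne = hanks / mass_lb
Substituting: Ne = 63.0 / 3.84
Ne = 16.4

16.4 Ne


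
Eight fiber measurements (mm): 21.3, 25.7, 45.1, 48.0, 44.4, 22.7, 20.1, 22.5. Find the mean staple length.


Formula: Mean = sum of lengths / count
Sum = 21.3 + 25.7 + 45.1 + 48.0 + 44.4 + 22.7 + 20.1 + 22.5
Sum = 249.8 mm
Mean = 249.8 / 8 = 31.23 mm

31.23 mm


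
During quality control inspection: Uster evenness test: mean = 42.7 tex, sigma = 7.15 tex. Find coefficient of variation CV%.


Formula: CV% = (standard deviation / mean) * 100
Step 1: Ratio = 7.15 / 42.7 = 0.167447
Step 2: CV% = 0.167447 * 100 = 16.7447% ≈ 16.7%

16.7%


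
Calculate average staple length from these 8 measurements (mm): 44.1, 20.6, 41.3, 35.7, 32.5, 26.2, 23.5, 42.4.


Formula: Mean = sum of lengths / count
Sum = 44.1 + 20.6 + 41.3 + 35.7 + 32.5 + 26.2 + 23.5 + 42.4
Sum = 266.3 mm
Mean = 266.3 / 8 = 33.29 mm

33.29 mm


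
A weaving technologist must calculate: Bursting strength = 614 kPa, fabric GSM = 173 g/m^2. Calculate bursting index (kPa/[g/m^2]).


Formula: Bursting Index = Bursting Strength / Fabric GSM
BI = 614 kPa / 173 g/m^2
BI = 3.549 kPa/(g/m^2)

3.549 kPa/(g/m^2)


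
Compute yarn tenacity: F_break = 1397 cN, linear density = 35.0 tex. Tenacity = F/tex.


Formula: Tenacity = Breaking force / Linear density
Tenacity = 1397 cN / 35.0 tex
Tenacity = 39.91 cN/tex

39.91 cN/tex


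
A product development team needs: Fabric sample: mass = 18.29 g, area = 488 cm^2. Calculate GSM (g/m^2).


Formula: GSM = mass_g / area_m2
Step 1: Convert area: 488 cm^2 = 488 / 10000 = 0.0488 m^2
Step 2: GSM = 18.29 g / 0.0488 m^2 = 374.8 g/m^2

374.8 g/m^2


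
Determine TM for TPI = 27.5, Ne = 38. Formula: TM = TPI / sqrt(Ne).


Formula: TM = TPI / sqrt(Ne)
Step 1: sqrt(Ne) = sqrt(38) = 6.1644
Step 2: TM = 27.5 / 6.1644 = 4.46

4.46 TM


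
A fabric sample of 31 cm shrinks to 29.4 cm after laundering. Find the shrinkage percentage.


Formula: Shrinkage% = ((L_before - L_after) / L_before) * 100
Step 1: Shrinkage = 31 - 29.4 = 1.6 cm
Step 2: Shrinkage% = (1.6 / 31) * 100
Step 3: Shrinkage% = 0.051613 * 100 = 5.1613% ≈ 5.2%

5.2%


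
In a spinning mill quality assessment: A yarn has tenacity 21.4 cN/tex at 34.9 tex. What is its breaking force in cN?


Formula: Breaking force = Tenacity * Linear density
F = 21.4 cN/tex * 34.9 tex
F = 746.86 cN

746.86 cN


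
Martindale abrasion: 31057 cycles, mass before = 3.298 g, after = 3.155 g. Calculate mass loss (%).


Formula: Mass loss% = ((m_before - m_after) / m_before) * 100
Step 1: Mass loss = 3.298 - 3.155 = 0.143 g
Step 2: Ratio = 0.143 / 3.298 = 0.0433596
Step 3: Mass loss% = 0.0433596 * 100 = 4.33596% ≈ 4.34%

4.34%


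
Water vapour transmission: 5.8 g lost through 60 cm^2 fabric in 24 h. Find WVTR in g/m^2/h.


Formula: WVTR = mass_loss / (area * time)
Step 1: Convert area: 60 cm^2 = 0.006 m^2
Step 2: WVTR = 5.8 g / (0.006 m^2 * 24 h)
Step 3: WVTR = 5.8 / 0.144 = 40.3 g/m^2/h

40.3 g/m^2/h


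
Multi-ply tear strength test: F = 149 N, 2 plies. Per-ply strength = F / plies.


Formula: Per-ply strength = Total force / Number of plies
Per-ply = 149 N / 2
Per-ply = 74.5 N

74.5 N


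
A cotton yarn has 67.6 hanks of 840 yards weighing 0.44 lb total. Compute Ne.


Formula: Ne = hanks / mass_lb
Substituting: Ne = 67.6 / 0.44
Ne = 153.6

153.6 Ne


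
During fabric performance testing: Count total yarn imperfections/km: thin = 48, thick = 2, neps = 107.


Formula: Total = thin places + thick places + neps
Total = 48 + 2 + 107
Total = 157 imperfections/km

157 imperfections/km


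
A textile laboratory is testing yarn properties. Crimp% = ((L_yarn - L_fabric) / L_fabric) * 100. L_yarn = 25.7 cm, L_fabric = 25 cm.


Formula: Crimp% = ((L_yarn - L_fabric) / L_fabric) * 100
Step 1: Extension = 25.7 - 25 = 0.7 cm
Step 2: Crimp% = (0.7 / 25) * 100
Step 3: Crimp% = 0.028 * 100 = 2.8%

2.8%


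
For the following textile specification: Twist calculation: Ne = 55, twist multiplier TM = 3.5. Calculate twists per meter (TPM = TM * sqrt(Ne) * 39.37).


Formula: TPM = TM * sqrt(Ne) * 39.37
Step 1: sqrt(Ne) = sqrt(55) = 7.4162
Step 2: TM * sqrt(Ne) = 3.5 * 7.4162 = 25.9567
Step 3: TPM = 25.9567 * 39.37 = 1022 twists/m

1022 twists/m


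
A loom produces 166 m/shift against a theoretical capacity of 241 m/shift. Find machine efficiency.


Formula: Efficiency% = (Actual output / Theoretical output) * 100
Efficiency% = (166 / 241) * 100
Efficiency% = 0.688797 * 100 = 68.8797% ≈ 68.9%

68.9%


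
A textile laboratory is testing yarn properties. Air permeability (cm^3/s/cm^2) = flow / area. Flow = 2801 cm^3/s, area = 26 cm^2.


Formula: Air Permeability = Airflow / Test Area
AP = 2801 cm^3/s / 26 cm^2
AP = 107.7 cm^3/s/cm^2

107.7 cm^3/s/cm^2


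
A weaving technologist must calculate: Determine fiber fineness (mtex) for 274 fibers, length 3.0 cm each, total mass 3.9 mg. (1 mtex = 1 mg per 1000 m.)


Formula: fineness (mtex) = mass (mg) / total length (km) = (mass_mg / total_length_m) * 1000
Step 1: Convert fiber length: 3.0 cm = 0.03 m
Step 2: Total fiber length = 274 * 0.03 = 8.22 m
Step 3: Linear density = 3.9 mg / 8.22 m = 0.4745 mg/m
Step 4: fineness = 0.4745 * 1000 = 474.5 mtex

474.5 mtex


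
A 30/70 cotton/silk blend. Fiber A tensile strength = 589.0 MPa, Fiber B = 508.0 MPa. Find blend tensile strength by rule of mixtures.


Formula: Blend property = (fraction_A * property_A) + (fraction_B * property_B)
Step 1: Contribution A = 30/100 * 589.0 MPa = 176.7 MPa
Step 2: Contribution B = 70/100 * 508.0 MPa = 355.6 MPa
Step 3: Blend tensile strength = 176.7 + 355.6 = 532.3 MPa

532.3 MPa


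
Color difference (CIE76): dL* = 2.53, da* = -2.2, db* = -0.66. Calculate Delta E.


Formula: Delta E = sqrt(dL*^2 + da*^2 + db*^2)
Step 1: dL*^2 = 2.53^2 = 6.4009
Step 2: da*^2 = (-2.2)^2 = 4.84
Step 3: db*^2 = (-0.66)^2 = 0.4356
Step 4: Sum = 6.4009 + 4.84 + 0.4356 = 11.6765
Step 5: Delta E = sqrt(11.6765) = 3.42

3.42 Delta E


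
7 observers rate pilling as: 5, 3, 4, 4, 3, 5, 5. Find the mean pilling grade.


Formula: Mean = sum / count
Sum = 5 + 3 + 4 + 4 + 3 + 5 + 5 = 29
Mean = 29 / 7 = 4.1

4.1


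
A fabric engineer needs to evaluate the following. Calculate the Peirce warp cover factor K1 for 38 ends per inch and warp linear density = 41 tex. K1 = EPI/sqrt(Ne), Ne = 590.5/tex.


Formula: K1 = EPI / sqrt(Ne), with Ne = 590.5 / tex_warp
Step 1: Ne = 590.5 / 41 = 14.402
Step 2: sqrt(Ne) = sqrt(14.402) = 3.795
Step 3: K1 = 38 / 3.795 = 10.0

10.0


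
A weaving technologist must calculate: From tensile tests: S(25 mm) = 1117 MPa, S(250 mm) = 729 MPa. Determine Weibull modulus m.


Formula: m = ln(L1/L2) / ln(S2/S1)
Step 1: ln(L1/L2) = ln(25/250) = -2.30259
Step 2: S2/S1 = 729/1117 = 0.65264
Step 3: ln(S2/S1) = ln(0.65264) = -0.42673
Step 4: m = -2.30259 / -0.42673 = 5.40

5.40 (Weibull m)


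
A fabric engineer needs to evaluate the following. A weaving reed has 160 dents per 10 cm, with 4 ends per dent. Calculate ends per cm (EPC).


Formula: EPC = (dents per 10 cm * ends per dent) / 10
Step 1: Total ends per 10 cm = 160 * 4 = 640
Step 2: EPC = 640 / 10 = 64.0 ends/cm

64.0 ends/cm


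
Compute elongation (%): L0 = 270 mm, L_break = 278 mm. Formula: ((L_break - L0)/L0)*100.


Formula: Elongation (%) = ((L_break - L0) / L0) * 100
Step 1: Extension = 278 - 270 = 8 mm
Step 2: Elongation = (8 / 270) * 100
Step 3: Elongation = 0.02963 * 100 = 2.963% ≈ 3.0%

3.0%


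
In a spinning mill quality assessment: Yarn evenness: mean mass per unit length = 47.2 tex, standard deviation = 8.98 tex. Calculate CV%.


Formula: CV% = (standard deviation / mean) * 100
Step 1: Ratio = 8.98 / 47.2 = 0.190254
Step 2: CV% = 0.190254 * 100 = 19.0254% ≈ 19.0%

19.0%


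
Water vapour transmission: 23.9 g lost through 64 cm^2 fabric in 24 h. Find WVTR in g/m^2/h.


Formula: WVTR = mass_loss / (area * time)
Step 1: Convert area: 64 cm^2 = 0.0064 m^2
Step 2: WVTR = 23.9 g / (0.0064 m^2 * 24 h)
Step 3: WVTR = 23.9 / 0.1536 = 155.6 g/m^2/h

155.6 g/m^2/h


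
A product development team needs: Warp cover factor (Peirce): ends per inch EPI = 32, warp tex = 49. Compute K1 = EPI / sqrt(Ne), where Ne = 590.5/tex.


Formula: K1 = EPI / sqrt(Ne), with Ne = 590.5 / tex_warp
Step 1: Ne = 590.5 / 49 = 12.051
Step 2: sqrt(Ne) = sqrt(12.051) = 3.4715
Step 3: K1 = 32 / 3.4715 = 9.2

9.2


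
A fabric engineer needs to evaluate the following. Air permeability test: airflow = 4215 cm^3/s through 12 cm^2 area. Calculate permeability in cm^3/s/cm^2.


Formula: Air Permeability = Airflow / Test Area
AP = 4215 cm^3/s / 12 cm^2
AP = 351.3 cm^3/s/cm^2

351.3 cm^3/s/cm^2


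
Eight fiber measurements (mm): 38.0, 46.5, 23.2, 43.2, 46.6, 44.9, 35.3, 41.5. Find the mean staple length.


Formula: Mean = sum of lengths / count
Sum = 38.0 + 46.5 + 23.2 + 43.2 + 46.6 + 44.9 + 35.3 + 41.5
Sum = 319.2 mm
Mean = 319.2 / 8 = 39.90 mm

39.90 mm


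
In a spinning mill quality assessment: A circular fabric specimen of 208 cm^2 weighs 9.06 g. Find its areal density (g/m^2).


Formula: GSM = mass_g / area_m2
Step 1: Convert area: 208 cm^2 = 208 / 10000 = 0.0208 m^2
Step 2: GSM = 9.06 g / 0.0208 m^2 = 435.6 g/m^2

435.6 g/m^2


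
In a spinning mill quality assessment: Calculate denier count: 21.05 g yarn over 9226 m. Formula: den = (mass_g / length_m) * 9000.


Formula: den = (mass_g / length_m) * 9000
Substituting: den = (21.05 / 9226) * 9000
Intermediate: 21.05 / 9226 = 0.0022816 g/m
den = 0.0022816 * 9000 = 20.5 denier

20.5 denier


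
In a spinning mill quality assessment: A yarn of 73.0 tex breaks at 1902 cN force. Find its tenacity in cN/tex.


Formula: Tenacity = Breaking force / Linear density
Tenacity = 1902 cN / 73.0 tex
Tenacity = 26.05 cN/tex

26.05 cN/tex


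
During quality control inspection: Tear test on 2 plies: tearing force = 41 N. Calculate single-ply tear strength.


Formula: Per-ply strength = Total force / Number of plies
Per-ply = 41 N / 2
Per-ply = 20.5 N

20.5 N


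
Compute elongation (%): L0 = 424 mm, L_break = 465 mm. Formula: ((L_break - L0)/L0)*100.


Formula: Elongation (%) = ((L_break - L0) / L0) * 100
Step 1: Extension = 465 - 424 = 41 mm
Step 2: Elongation = (41 / 424) * 100
Step 3: Elongation = 0.096698 * 100 = 9.6698% ≈ 9.7%

9.7%


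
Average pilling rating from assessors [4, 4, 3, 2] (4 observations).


Formula: Mean = sum / count
Sum = 4 + 4 + 3 + 2 = 13
Mean = 13 / 4 = 3.3

3.3


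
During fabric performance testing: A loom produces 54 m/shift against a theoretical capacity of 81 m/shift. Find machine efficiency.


Formula: Efficiency% = (Actual output / Theoretical output) * 100
Efficiency% = (54 / 81) * 100
Efficiency% = 0.666667 * 100 = 66.6667% ≈ 66.7%

66.7%


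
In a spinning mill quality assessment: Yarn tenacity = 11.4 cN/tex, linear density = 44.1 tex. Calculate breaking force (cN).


Formula: Breaking force = Tenacity * Linear density
F = 11.4 cN/tex * 44.1 tex
F = 502.74 cN

502.74 cN


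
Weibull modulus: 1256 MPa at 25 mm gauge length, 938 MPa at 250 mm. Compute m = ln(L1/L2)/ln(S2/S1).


Formula: m = ln(L1/L2) / ln(S2/S1)
Step 1: ln(L1/L2) = ln(25/250) = -2.30259
Step 2: S2/S1 = 938/1256 = 0.74682
Step 3: ln(S2/S1) = ln(0.74682) = -0.29193
Step 4: m = -2.30259 / -0.29193 = 7.89

7.89 (Weibull m)


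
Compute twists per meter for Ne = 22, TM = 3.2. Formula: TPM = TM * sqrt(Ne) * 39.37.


Formula: TPM = TM * sqrt(Ne) * 39.37
Step 1: sqrt(Ne) = sqrt(22) = 4.6904
Step 2: TM * sqrt(Ne) = 3.2 * 4.6904 = 15.0093
Step 3: TPM = 15.0093 * 39.37 = 591 twists/m

591 twists/m


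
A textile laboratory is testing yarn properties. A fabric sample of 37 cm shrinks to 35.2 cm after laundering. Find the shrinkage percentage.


Formula: Shrinkage% = ((L_before - L_after) / L_before) * 100
Step 1: Shrinkage = 37 - 35.2 = 1.8 cm
Step 2: Shrinkage% = (1.8 / 37) * 100
Step 3: Shrinkage% = 0.048649 * 100 = 4.8649% ≈ 4.9%

4.9%


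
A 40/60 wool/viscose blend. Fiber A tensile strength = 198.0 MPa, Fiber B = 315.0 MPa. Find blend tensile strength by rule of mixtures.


Formula: Blend property = (fraction_A * property_A) + (fraction_B * property_B)
Step 1: Contribution A = 40/100 * 198.0 MPa = 79.2 MPa
Step 2: Contribution B = 60/100 * 315.0 MPa = 189.0 MPa
Step 3: Blend tensile strength = 79.2 + 189.0 = 268.2 MPa

268.2 MPa


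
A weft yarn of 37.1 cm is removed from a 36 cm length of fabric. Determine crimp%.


Formula: Crimp% = ((L_yarn - L_fabric) / L_fabric) * 100
Step 1: Extension = 37.1 - 36 = 1.1 cm
Step 2: Crimp% = (1.1 / 36) * 100
Step 3: Crimp% = 0.030556 * 100 = 3.0556% ≈ 3.1%

3.1%


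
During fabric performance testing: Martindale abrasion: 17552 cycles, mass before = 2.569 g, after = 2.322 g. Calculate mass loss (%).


Formula: Mass loss% = ((m_before - m_after) / m_before) * 100
Step 1: Mass loss = 2.569 - 2.322 = 0.247 g
Step 2: Ratio = 0.247 / 2.569 = 0.0961464
Step 3: Mass loss% = 0.0961464 * 100 = 9.61464% ≈ 9.61%

9.61%


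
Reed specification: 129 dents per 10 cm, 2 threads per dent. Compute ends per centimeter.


Formula: EPC = (dents per 10 cm * ends per dent) / 10
Step 1: Total ends per 10 cm = 129 * 2 = 258
Step 2: EPC = 258 / 10 = 25.8 ends/cm

25.8 ends/cm


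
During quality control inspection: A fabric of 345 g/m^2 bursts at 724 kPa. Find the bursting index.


Formula: Bursting Index = Bursting Strength / Fabric GSM
BI = 724 kPa / 345 g/m^2
BI = 2.099 kPa/(g/m^2)

2.099 kPa/(g/m^2)


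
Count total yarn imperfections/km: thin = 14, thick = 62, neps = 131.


Formula: Total = thin places + thick places + neps
Total = 14 + 62 + 131
Total = 207 imperfections/km

207 imperfections/km


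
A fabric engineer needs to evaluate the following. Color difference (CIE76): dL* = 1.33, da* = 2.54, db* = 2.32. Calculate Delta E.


Formula: Delta E = sqrt(dL*^2 + da*^2 + db*^2)
Step 1: dL*^2 = 1.33^2 = 1.7689
Step 2: da*^2 = 2.54^2 = 6.4516
Step 3: db*^2 = 2.32^2 = 5.3824
Step 4: Sum = 1.7689 + 6.4516 + 5.3824 = 13.6029
Step 5: Delta E = sqrt(13.6029) = 3.69

3.69 Delta E


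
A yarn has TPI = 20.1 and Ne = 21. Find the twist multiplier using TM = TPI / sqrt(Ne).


Formula: TM = TPI / sqrt(Ne)
Step 1: sqrt(Ne) = sqrt(21) = 4.5826
Step 2: TM = 20.1 / 4.5826 = 4.39

4.39 TM


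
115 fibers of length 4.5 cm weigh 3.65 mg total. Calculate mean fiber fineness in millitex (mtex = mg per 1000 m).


Formula: fineness (mtex) = mass (mg) / total length (km) = (mass_mg / total_length_m) * 1000
Step 1: Convert fiber length: 4.5 cm = 0.045 m
Step 2: Total fiber length = 115 * 0.045 = 5.175 m
Step 3: Linear density = 3.65 mg / 5.175 m = 0.7053 mg/m
Step 4: fineness = 0.7053 * 1000 = 705.3 mtex

705.3 mtex


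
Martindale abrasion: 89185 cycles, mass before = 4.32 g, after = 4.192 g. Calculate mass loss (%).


Formula: Mass loss% = ((m_before - m_after) / m_before) * 100
Step 1: Mass loss = 4.32 - 4.192 = 0.128 g
Step 2: Ratio = 0.128 / 4.32 = 0.0296296
Step 3: Mass loss% = 0.0296296 * 100 = 2.96296% ≈ 2.96%

2.96%


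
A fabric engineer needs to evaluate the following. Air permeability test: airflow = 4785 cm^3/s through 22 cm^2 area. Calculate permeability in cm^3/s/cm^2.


Formula: Air Permeability = Airflow / Test Area
AP = 4785 cm^3/s / 22 cm^2
AP = 217.5 cm^3/s/cm^2

217.5 cm^3/s/cm^2


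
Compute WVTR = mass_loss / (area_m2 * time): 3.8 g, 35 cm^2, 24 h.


Formula: WVTR = mass_loss / (area * time)
Step 1: Convert area: 35 cm^2 = 0.0035 m^2
Step 2: WVTR = 3.8 g / (0.0035 m^2 * 24 h)
Step 3: WVTR = 3.8 / 0.084 = 45.2 g/m^2/h

45.2 g/m^2/h


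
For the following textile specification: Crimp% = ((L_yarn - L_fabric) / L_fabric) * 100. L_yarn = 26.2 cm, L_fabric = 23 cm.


Formula: Crimp% = ((L_yarn - L_fabric) / L_fabric) * 100
Step 1: Extension = 26.2 - 23 = 3.2 cm
Step 2: Crimp% = (3.2 / 23) * 100
Step 3: Crimp% = 0.13913 * 100 = 13.913% ≈ 13.9%

13.9%


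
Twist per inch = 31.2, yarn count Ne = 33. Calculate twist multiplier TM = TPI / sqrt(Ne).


Formula: TM = TPI / sqrt(Ne)
Step 1: sqrt(Ne) = sqrt(33) = 5.7446
Step 2: TM = 31.2 / 5.7446 = 5.43

5.43 TM


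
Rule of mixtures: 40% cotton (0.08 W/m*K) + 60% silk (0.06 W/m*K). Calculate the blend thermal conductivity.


Formula: Blend property = (fraction_A * property_A) + (fraction_B * property_B)
Step 1: Contribution A = 40/100 * 0.08 W/m*K = 0.032 W/m*K
Step 2: Contribution B = 60/100 * 0.06 W/m*K = 0.036 W/m*K
Step 3: Blend thermal conductivity = 0.032 + 0.036 = 0.068 W/m*K

0.068 W/m*K


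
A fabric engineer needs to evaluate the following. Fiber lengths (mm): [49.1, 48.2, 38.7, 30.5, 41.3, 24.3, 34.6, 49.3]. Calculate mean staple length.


Formula: Mean = sum of lengths / count
Sum = 49.1 + 48.2 + 38.7 + 30.5 + 41.3 + 24.3 + 34.6 + 49.3
Sum = 316.0 mm
Mean = 316.0 / 8 = 39.50 mm

39.50 mm


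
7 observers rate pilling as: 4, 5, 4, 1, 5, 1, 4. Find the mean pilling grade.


Formula: Mean = sum / count
Sum = 4 + 5 + 4 + 1 + 5 + 1 + 4 = 24
Mean = 24 / 7 = 3.4

3.4


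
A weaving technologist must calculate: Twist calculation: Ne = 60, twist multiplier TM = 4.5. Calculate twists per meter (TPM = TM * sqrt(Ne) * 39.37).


Formula: TPM = TM * sqrt(Ne) * 39.37
Step 1: sqrt(Ne) = sqrt(60) = 7.746
Step 2: TM * sqrt(Ne) = 4.5 * 7.746 = 34.857
Step 3: TPM = 34.857 * 39.37 = 1372 twists/m

1372 twists/m


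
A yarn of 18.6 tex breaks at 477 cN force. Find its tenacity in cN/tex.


Formula: Tenacity = Breaking force / Linear density
Tenacity = 477 cN / 18.6 tex
Tenacity = 25.65 cN/tex

25.65 cN/tex


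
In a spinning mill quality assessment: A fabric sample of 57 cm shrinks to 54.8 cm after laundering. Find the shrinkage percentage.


Formula: Shrinkage% = ((L_before - L_after) / L_before) * 100
Step 1: Shrinkage = 57 - 54.8 = 2.2 cm
Step 2: Shrinkage% = (2.2 / 57) * 100
Step 3: Shrinkage% = 0.038596 * 100 = 3.8596% ≈ 3.9%

3.9%


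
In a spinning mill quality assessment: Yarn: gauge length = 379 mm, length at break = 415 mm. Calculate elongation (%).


Formula: Elongation (%) = ((L_break - L0) / L0) * 100
Step 1: Extension = 415 - 379 = 36 mm
Step 2: Elongation = (36 / 379) * 100
Step 3: Elongation = 0.094987 * 100 = 9.4987% ≈ 9.5%

9.5%


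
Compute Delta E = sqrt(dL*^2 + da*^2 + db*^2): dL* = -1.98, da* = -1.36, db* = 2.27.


Formula: Delta E = sqrt(dL*^2 + da*^2 + db*^2)
Step 1: dL*^2 = (-1.98)^2 = 3.9204
Step 2: da*^2 = (-1.36)^2 = 1.8496
Step 3: db*^2 = 2.27^2 = 5.1529
Step 4: Sum = 3.9204 + 1.8496 + 5.1529 = 10.9229
Step 5: Delta E = sqrt(10.9229) = 3.3

3.3 Delta E


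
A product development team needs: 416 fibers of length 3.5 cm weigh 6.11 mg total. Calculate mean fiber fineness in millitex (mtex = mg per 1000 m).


Formula: fineness (mtex) = mass (mg) / total length (km) = (mass_mg / total_length_m) * 1000
Step 1: Convert fiber length: 3.5 cm = 0.035 m
Step 2: Total fiber length = 416 * 0.035 = 14.56 m
Step 3: Linear density = 6.11 mg / 14.56 m = 0.4196 mg/m
Step 4: fineness = 0.4196 * 1000 = 419.6 mtex

419.6 mtex
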